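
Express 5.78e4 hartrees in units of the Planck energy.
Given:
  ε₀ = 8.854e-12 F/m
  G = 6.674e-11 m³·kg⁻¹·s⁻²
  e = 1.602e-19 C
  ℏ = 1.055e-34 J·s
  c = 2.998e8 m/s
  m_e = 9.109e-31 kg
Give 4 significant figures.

1.286e-22

hartree: E_h = m_e e⁴/(4πε₀ℏ)² = 4.354e-18 J
Planck energy: E_P = √(ℏc⁵/G) = 1.957e9 J
5.78e4 × 4.354e-18 / 1.957e9 = 1.286e-22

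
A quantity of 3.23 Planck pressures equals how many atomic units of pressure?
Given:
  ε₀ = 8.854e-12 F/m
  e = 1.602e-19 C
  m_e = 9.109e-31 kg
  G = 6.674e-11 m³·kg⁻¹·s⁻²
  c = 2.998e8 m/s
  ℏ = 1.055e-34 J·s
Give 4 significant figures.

Planck pressure: p_P = c⁷/(ℏG²) = 4.632e113 Pa
atomic unit of pressure: P_au = E_h/a₀³ = m_e⁴e¹⁰/((4πε₀)⁵ℏ⁸) = 2.929e13 Pa
3.23 × 4.632e113 / 2.929e13 = 5.108e100

5.108e100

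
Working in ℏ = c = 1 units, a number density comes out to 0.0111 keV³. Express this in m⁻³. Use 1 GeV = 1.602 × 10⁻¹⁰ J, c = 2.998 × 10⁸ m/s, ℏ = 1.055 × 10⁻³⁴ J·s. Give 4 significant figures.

Number density is [L]⁻³ = [E]³/(ℏc)³.
1 GeV³ → 1/(ℏc)³ × (1 GeV in J)³ = 1.299 × 10⁴⁷ m⁻³.
Convert the energy scale: 0.0111 keV³ = 1.11 × 10⁻²⁰ GeV³.
Result: 1.11 × 10⁻²⁰ × 1.299 × 10⁴⁷ = 1.442 × 10²⁷ m⁻³.

1.442 × 10²⁷ m⁻³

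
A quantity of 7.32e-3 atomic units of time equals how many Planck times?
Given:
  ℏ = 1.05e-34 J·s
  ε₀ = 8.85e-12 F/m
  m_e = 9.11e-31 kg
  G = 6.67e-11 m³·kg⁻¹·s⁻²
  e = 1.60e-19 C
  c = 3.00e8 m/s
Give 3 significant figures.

3.27e24

atomic unit of time: τ_au = (4πε₀)²ℏ³/(m_e e⁴) = 2.40e-17 s
Planck time: t_P = √(ℏG/c⁵) = 5.37e-44 s
7.32e-3 × 2.40e-17 / 5.37e-44 = 3.27e24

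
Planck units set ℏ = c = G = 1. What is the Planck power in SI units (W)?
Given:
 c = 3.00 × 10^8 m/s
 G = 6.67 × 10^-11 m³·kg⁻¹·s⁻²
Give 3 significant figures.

The unique combination of the constants set to 1 with dimensions of power is P_P = c⁵/G.
  = 2.43 × 10^42 / 6.67 × 10^-11
  = 3.64 × 10^52 W

3.64 × 10^52 W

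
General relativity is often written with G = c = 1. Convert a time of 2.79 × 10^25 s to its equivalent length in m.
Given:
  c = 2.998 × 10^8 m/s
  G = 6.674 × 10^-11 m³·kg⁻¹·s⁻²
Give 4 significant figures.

Time → length via c.
2.79 × 10^25 s × (c) = 8.364 × 10^33 m

8.364 × 10^33 m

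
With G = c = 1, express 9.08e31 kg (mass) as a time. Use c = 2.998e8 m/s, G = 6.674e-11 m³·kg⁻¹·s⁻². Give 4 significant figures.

2.249e-4 s

Mass → time via G/c³.
9.08e31 kg × (G/c³) = 2.249e-4 s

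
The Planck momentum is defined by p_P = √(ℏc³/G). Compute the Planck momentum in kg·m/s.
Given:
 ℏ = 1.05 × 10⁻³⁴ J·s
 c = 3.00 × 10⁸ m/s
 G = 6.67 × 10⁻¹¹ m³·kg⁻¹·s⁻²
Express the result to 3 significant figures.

6.52 kg·m/s

p_P = √(ℏc³/G)
  = √(42.5)
  = 6.52 kg·m/s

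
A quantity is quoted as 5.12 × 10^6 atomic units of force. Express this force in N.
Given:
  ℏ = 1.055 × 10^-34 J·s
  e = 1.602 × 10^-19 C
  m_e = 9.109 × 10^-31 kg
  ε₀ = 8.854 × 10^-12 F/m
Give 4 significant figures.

0.4209 N

One atomic unit of force: F_au = E_h/a₀ = m_e²e⁶/((4πε₀)³ℏ⁴) = 8.220 × 10^-8 N.
5.12 × 10^6 × 8.220 × 10^-8 N = 0.4209 N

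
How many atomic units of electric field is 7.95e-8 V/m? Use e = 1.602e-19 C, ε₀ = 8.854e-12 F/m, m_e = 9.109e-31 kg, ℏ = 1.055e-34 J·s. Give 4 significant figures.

atomic unit of electric field: E_au = E_h/(e a₀) = m_e²e⁵/((4πε₀)³ℏ⁴) = 5.131e11 V/m.
7.95e-8 / 5.131e11 = 1.549e-19

1.549e-19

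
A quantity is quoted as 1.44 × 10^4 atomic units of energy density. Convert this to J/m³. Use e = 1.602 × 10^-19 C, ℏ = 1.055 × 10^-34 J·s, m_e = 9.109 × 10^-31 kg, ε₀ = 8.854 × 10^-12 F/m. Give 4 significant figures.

4.218 × 10^17 J/m³

One atomic unit of energy density: u_au = E_h/a₀³ = m_e⁴e¹⁰/((4πε₀)⁵ℏ⁸) = 2.929 × 10^13 J/m³.
1.44 × 10^4 × 2.929 × 10^13 J/m³ = 4.218 × 10^17 J/m³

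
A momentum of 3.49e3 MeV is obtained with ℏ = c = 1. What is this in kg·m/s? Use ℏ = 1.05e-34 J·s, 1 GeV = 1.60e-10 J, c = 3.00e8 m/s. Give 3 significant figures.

1.86e-18 kg·m/s

Momentum is [E]/c; divide by c.
1 GeV → 1/c × (1 GeV in J) = 5.33e-19 kg·m/s.
Convert the energy scale: 3.49e3 MeV = 3.49 GeV.
Result: 3.49 × 5.33e-19 = 1.86e-18 kg·m/s.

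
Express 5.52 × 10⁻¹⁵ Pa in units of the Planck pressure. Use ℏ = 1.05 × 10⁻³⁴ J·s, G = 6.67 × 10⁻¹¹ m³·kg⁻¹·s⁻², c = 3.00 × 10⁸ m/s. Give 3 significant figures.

1.18 × 10⁻¹²⁸

Planck pressure: p_P = c⁷/(ℏG²) = 4.68 × 10¹¹³ Pa.
5.52 × 10⁻¹⁵ / 4.68 × 10¹¹³ = 1.18 × 10⁻¹²⁸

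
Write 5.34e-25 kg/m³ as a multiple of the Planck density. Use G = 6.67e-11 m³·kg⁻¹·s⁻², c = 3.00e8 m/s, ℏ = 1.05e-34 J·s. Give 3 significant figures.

1.03e-121

Planck density: ρ_P = c⁵/(ℏG²) = 5.20e96 kg/m³.
5.34e-25 / 5.20e96 = 1.03e-121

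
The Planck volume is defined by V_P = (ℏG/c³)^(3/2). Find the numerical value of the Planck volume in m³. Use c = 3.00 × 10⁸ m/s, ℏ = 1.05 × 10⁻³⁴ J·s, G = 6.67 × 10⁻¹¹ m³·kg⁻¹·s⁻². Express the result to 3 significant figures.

4.18 × 10⁻¹⁰⁵ m³

V_P = (ℏG/c³)^(3/2)
  = √(1.75 × 10⁻²⁰⁹)
  = 4.18 × 10⁻¹⁰⁵ m³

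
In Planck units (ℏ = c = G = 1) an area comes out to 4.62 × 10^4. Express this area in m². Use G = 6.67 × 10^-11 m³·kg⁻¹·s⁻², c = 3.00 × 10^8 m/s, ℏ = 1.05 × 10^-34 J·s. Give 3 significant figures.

1.20 × 10^-65 m²

One Planck area: A_P = ℏG/c³ = 2.59 × 10^-70 m².
4.62 × 10^4 × 2.59 × 10^-70 m² = 1.20 × 10^-65 m²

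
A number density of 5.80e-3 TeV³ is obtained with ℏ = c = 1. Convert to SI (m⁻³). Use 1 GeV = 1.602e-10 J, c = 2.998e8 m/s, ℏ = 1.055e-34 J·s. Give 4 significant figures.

7.536e53 m⁻³

Number density is [L]⁻³ = [E]³/(ℏc)³.
1 GeV³ → 1/(ℏc)³ × (1 GeV in J)³ = 1.299e47 m⁻³.
Convert the energy scale: 5.80e-3 TeV³ = 5.80e6 GeV³.
Result: 5.80e6 × 1.299e47 = 7.536e53 m⁻³.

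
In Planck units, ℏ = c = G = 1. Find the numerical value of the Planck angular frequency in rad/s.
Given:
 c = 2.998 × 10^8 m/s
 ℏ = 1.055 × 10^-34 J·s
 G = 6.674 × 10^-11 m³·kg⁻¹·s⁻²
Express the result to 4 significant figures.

1.855 × 10^43 rad/s

From ℏ = c = G = 1 the angular frequency scale is ω_P = √(c⁵/(ℏG)).
  = √(3.440 × 10^86)
  = 1.855 × 10^43 rad/s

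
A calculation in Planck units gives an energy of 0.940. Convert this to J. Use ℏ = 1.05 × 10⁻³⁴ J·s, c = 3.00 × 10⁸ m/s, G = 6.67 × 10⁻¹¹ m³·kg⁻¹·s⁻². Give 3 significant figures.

1.84 × 10⁹ J

One Planck energy: E_P = √(ℏc⁵/G) = 1.96 × 10⁹ J.
0.940 × 1.96 × 10⁹ J = 1.84 × 10⁹ J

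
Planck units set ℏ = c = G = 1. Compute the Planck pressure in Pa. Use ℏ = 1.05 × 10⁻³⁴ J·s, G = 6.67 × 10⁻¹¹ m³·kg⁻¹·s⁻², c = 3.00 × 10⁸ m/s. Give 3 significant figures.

The unique combination of the constants set to 1 with dimensions of pressure is p_P = c⁷/(ℏG²).
  = 2.19 × 10⁵⁹ / 4.67 × 10⁻⁵⁵
  = 4.68 × 10¹¹³ Pa

4.68 × 10¹¹³ Pa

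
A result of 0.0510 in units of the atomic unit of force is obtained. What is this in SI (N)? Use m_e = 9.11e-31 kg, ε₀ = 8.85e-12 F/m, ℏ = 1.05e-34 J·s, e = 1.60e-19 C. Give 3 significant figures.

4.25e-9 N

One atomic unit of force: F_au = E_h/a₀ = m_e²e⁶/((4πε₀)³ℏ⁴) = 8.33e-8 N.
0.0510 × 8.33e-8 N = 4.25e-9 N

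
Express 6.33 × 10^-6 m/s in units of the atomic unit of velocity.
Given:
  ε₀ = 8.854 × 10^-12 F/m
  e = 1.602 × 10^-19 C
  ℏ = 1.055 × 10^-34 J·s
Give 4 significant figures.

2.895 × 10^-12

atomic unit of velocity: v_au = e²/(4πε₀ℏ) = 2.186 × 10^6 m/s.
6.33 × 10^-6 / 2.186 × 10^6 = 2.895 × 10^-12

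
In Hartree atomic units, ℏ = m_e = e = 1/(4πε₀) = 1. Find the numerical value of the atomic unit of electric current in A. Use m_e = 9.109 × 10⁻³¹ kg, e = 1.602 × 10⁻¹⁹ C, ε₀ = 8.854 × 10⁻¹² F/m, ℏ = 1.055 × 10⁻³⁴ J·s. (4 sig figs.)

6.612 × 10⁻³ A

From ℏ = m_e = e = 1/(4πε₀) = 1 the current scale is I_au = e E_h/ℏ = m_e e⁵/((4πε₀)²ℏ³).
E_h = 4.354 × 10⁻¹⁸ J
e·E_h/ℏ = 6.612 × 10⁻³ A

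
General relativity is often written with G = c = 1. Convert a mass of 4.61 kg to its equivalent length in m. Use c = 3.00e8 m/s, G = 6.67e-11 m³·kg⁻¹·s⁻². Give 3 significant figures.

In G = c = 1 units mass has dimensions of length; the conversion factor is G/c².
4.61 kg × (G/c²) = 3.42e-27 m

3.42e-27 m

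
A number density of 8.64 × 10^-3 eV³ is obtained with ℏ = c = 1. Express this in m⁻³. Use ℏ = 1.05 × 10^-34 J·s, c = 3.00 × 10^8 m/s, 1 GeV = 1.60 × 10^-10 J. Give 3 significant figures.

1.13 × 10^18 m⁻³

Number density is [L]⁻³ = [E]³/(ℏc)³.
1 GeV³ → 1/(ℏc)³ × (1 GeV in J)³ = 1.31 × 10^47 m⁻³.
Convert the energy scale: 8.64 × 10^-3 eV³ = 8.64 × 10^-30 GeV³.
Result: 8.64 × 10^-30 × 1.31 × 10^47 = 1.13 × 10^18 m⁻³.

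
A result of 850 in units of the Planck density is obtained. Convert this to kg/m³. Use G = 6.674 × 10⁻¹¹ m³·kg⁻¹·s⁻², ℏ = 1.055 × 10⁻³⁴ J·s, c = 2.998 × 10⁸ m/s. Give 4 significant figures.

One Planck density: ρ_P = c⁵/(ℏG²) = 5.154 × 10⁹⁶ kg/m³.
850 × 5.154 × 10⁹⁶ kg/m³ = 4.381 × 10⁹⁹ kg/m³

4.381 × 10⁹⁹ kg/m³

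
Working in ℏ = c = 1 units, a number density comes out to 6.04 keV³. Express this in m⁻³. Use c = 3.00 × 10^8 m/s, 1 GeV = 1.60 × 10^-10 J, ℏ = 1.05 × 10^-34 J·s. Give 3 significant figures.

Number density is [L]⁻³ = [E]³/(ℏc)³.
1 GeV³ → 1/(ℏc)³ × (1 GeV in J)³ = 1.31 × 10^47 m⁻³.
Convert the energy scale: 6.04 keV³ = 6.04 × 10^-18 GeV³.
Result: 6.04 × 10^-18 × 1.31 × 10^47 = 7.92 × 10^29 m⁻³.

7.92 × 10^29 m⁻³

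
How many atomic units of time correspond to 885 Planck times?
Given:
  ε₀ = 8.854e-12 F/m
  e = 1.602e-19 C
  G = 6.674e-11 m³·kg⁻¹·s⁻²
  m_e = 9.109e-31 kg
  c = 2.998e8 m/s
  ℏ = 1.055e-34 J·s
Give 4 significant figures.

1.969e-24

Planck time: t_P = √(ℏG/c⁵) = 5.392e-44 s
atomic unit of time: τ_au = (4πε₀)²ℏ³/(m_e e⁴) = 2.423e-17 s
885 × 5.392e-44 / 2.423e-17 = 1.969e-24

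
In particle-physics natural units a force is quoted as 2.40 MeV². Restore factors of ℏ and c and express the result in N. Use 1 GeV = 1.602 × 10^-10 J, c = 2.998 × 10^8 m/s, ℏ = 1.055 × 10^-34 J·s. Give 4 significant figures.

Force is [E]/[L] = [E]²/(ℏc); restore (ℏc)⁻¹.
1 GeV² → 1/(ℏc) × (1 GeV in J)² = 8.114 × 10^5 N.
Convert the energy scale: 2.40 MeV² = 2.40 × 10^-6 GeV².
Result: 2.40 × 10^-6 × 8.114 × 10^5 = 1.947 N.

1.947 N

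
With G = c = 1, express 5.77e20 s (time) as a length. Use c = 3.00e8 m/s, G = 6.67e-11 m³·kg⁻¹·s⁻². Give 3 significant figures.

Time → length via c.
5.77e20 s × (c) = 1.73e29 m

1.73e29 m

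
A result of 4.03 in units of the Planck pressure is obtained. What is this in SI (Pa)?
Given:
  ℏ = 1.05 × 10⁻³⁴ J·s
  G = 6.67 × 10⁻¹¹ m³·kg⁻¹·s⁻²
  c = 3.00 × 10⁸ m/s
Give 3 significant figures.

One Planck pressure: p_P = c⁷/(ℏG²) = 4.68 × 10¹¹³ Pa.
4.03 × 4.68 × 10¹¹³ Pa = 1.89 × 10¹¹⁴ Pa

1.89 × 10¹¹⁴ Pa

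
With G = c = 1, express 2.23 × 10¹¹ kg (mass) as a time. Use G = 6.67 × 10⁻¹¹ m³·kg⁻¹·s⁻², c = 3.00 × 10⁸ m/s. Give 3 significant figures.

5.51 × 10⁻²⁵ s

Mass → time via G/c³.
2.23 × 10¹¹ kg × (G/c³) = 5.51 × 10⁻²⁵ s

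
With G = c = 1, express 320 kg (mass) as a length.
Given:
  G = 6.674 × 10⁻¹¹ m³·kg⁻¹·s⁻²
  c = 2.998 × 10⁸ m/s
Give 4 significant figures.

2.376 × 10⁻²⁵ m

In G = c = 1 units mass has dimensions of length; the conversion factor is G/c².
320 kg × (G/c²) = 2.376 × 10⁻²⁵ m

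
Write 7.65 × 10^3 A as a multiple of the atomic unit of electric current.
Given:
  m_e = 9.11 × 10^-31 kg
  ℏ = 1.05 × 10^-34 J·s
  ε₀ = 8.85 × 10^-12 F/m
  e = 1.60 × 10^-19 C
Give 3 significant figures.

1.15 × 10^6

atomic unit of electric current: I_au = e E_h/ℏ = m_e e⁵/((4πε₀)²ℏ³) = 6.67 × 10^-3 A.
7.65 × 10^3 / 6.67 × 10^-3 = 1.15 × 10^6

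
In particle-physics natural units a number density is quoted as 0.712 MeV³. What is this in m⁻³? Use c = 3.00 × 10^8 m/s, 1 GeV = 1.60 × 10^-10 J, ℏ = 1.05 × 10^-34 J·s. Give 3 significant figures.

9.33 × 10^37 m⁻³

Number density is [L]⁻³ = [E]³/(ℏc)³.
1 GeV³ → 1/(ℏc)³ × (1 GeV in J)³ = 1.31 × 10^47 m⁻³.
Convert the energy scale: 0.712 MeV³ = 7.12 × 10^-10 GeV³.
Result: 7.12 × 10^-10 × 1.31 × 10^47 = 9.33 × 10^37 m⁻³.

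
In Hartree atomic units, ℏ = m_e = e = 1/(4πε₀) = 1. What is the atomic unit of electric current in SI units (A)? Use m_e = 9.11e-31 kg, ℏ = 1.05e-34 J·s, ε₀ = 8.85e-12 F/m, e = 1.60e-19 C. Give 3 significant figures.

6.67e-3 A

From ℏ = m_e = e = 1/(4πε₀) = 1 the current scale is I_au = e E_h/ℏ = m_e e⁵/((4πε₀)²ℏ³).
E_h = 4.38e-18 J
e·E_h/ℏ = 6.67e-3 A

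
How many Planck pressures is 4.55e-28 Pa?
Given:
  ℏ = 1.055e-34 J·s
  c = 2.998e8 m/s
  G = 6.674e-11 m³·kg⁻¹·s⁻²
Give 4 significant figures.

Planck pressure: p_P = c⁷/(ℏG²) = 4.632e113 Pa.
4.55e-28 / 4.632e113 = 9.822e-142

9.822e-142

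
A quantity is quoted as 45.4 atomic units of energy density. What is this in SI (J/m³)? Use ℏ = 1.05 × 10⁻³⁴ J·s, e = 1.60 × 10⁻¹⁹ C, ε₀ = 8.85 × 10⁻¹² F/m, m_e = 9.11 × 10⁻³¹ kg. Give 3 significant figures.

One atomic unit of energy density: u_au = E_h/a₀³ = m_e⁴e¹⁰/((4πε₀)⁵ℏ⁸) = 3.01 × 10¹³ J/m³.
45.4 × 3.01 × 10¹³ J/m³ = 1.37 × 10¹⁵ J/m³

1.37 × 10¹⁵ J/m³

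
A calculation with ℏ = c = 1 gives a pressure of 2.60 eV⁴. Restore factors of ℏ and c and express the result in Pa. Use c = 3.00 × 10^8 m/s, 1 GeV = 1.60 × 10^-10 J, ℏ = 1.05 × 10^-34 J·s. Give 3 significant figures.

54.5 Pa

Pressure is [E]/[L]³ = [E]⁴/(ℏc)³.
1 GeV⁴ → 1/(ℏc)³ × (1 GeV in J)⁴ = 2.10 × 10^37 Pa.
Convert the energy scale: 2.60 eV⁴ = 2.60 × 10^-36 GeV⁴.
Result: 2.60 × 10^-36 × 2.10 × 10^37 = 54.5 Pa.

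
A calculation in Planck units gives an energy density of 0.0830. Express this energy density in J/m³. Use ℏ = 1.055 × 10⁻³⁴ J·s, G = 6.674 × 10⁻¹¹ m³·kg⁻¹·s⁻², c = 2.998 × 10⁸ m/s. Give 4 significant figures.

One Planck energy density: u_P = c⁷/(ℏG²) = 4.632 × 10¹¹³ J/m³.
0.0830 × 4.632 × 10¹¹³ J/m³ = 3.845 × 10¹¹² J/m³

3.845 × 10¹¹² J/m³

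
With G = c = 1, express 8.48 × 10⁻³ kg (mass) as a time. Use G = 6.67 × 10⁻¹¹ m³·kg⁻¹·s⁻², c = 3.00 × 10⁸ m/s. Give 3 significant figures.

Mass → time via G/c³.
8.48 × 10⁻³ kg × (G/c³) = 2.09 × 10⁻³⁸ s

2.09 × 10⁻³⁸ s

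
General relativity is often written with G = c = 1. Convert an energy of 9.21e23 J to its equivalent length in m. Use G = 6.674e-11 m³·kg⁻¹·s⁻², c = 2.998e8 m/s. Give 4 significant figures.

7.609e-21 m

Energy → length via G/c⁴.
9.21e23 J × (G/c⁴) = 7.609e-21 m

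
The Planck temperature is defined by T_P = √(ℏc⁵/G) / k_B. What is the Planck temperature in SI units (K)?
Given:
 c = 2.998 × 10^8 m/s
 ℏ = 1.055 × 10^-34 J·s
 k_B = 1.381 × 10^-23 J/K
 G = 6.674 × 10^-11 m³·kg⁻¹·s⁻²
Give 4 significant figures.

T_P = √(ℏc⁵/G) / k_B
  = √(3.828 × 10^18) × 7.241 × 10^22
  = 1.417 × 10^32 K

1.417 × 10^32 K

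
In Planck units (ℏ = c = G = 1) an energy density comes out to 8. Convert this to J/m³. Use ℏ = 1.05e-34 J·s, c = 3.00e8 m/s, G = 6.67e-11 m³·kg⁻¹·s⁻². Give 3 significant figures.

3.75e114 J/m³

One Planck energy density: u_P = c⁷/(ℏG²) = 4.68e113 J/m³.
8 × 4.68e113 J/m³ = 3.75e114 J/m³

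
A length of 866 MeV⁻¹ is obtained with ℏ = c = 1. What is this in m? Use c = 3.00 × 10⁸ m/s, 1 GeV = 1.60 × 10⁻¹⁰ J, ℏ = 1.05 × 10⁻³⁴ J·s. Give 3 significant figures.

1.70 × 10⁻¹⁰ m

A length is [E]⁻¹ in ℏ=c=1; restore one factor of ℏc.
1 GeV⁻¹ → ℏc × (1 GeV in J)⁻¹ = 1.97 × 10⁻¹⁶ m.
Convert the energy scale: 866 MeV⁻¹ = 8.66 × 10⁵ GeV⁻¹.
Result: 8.66 × 10⁵ × 1.97 × 10⁻¹⁶ = 1.70 × 10⁻¹⁰ m.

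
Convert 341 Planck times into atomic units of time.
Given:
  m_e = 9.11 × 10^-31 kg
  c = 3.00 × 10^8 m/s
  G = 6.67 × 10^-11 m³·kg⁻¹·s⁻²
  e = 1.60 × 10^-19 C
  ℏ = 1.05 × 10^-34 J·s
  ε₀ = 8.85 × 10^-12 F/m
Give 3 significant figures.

7.63 × 10^-25

Planck time: t_P = √(ℏG/c⁵) = 5.37 × 10^-44 s
atomic unit of time: τ_au = (4πε₀)²ℏ³/(m_e e⁴) = 2.40 × 10^-17 s
341 × 5.37 × 10^-44 / 2.40 × 10^-17 = 7.63 × 10^-25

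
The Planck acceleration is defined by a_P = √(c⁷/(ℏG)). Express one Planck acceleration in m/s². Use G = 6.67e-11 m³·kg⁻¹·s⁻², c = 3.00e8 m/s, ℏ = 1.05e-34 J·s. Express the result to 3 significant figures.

a_P = √(c⁷/(ℏG))
  = √(3.12e103)
  = 5.59e51 m/s²

5.59e51 m/s²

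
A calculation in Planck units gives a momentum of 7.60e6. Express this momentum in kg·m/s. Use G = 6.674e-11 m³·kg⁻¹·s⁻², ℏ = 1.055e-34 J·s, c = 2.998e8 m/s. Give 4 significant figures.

One Planck momentum: p_P = √(ℏc³/G) = 6.527 kg·m/s.
7.60e6 × 6.527 kg·m/s = 4.960e7 kg·m/s

4.960e7 kg·m/s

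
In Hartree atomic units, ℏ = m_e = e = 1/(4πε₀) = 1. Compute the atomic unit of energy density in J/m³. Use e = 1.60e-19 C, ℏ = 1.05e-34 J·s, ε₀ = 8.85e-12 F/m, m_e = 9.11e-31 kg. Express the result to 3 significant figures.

The unique combination of the constants set to 1 with dimensions of energy density is u_au = E_h/a₀³ = m_e⁴e¹⁰/((4πε₀)⁵ℏ⁸).
E_h = 4.38e-18 J
a₀ = 5.26e-11 m
E_h/a₀³ = 3.01e13 J/m³

3.01e13 J/m³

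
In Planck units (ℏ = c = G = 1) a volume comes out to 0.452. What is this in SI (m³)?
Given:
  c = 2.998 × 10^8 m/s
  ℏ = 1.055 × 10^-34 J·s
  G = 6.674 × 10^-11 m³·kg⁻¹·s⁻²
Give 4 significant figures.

One Planck volume: V_P = (ℏG/c³)^(3/2) = 4.224 × 10^-105 m³.
0.452 × 4.224 × 10^-105 m³ = 1.909 × 10^-105 m³

1.909 × 10^-105 m³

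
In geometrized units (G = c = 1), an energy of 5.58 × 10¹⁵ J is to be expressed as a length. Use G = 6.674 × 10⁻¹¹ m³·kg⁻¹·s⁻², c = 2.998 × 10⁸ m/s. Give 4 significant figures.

4.610 × 10⁻²⁹ m

Energy → length via G/c⁴.
5.58 × 10¹⁵ J × (G/c⁴) = 4.610 × 10⁻²⁹ m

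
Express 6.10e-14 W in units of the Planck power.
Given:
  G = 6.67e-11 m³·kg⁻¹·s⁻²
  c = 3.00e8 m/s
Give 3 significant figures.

1.67e-66

Planck power: P_P = c⁵/G = 3.64e52 W.
6.10e-14 / 3.64e52 = 1.67e-66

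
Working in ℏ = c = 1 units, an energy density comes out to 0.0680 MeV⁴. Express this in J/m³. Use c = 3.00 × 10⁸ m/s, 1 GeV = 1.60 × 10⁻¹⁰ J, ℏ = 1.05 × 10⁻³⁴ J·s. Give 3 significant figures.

1.43 × 10²⁴ J/m³

[E]/[L]³ = [E]⁴/(ℏc)³; restore (ℏc)⁻³.
1 GeV⁴ → 1/(ℏc)³ × (1 GeV in J)⁴ = 2.10 × 10³⁷ J/m³.
Convert the energy scale: 0.0680 MeV⁴ = 6.80 × 10⁻¹⁴ GeV⁴.
Result: 6.80 × 10⁻¹⁴ × 2.10 × 10³⁷ = 1.43 × 10²⁴ J/m³.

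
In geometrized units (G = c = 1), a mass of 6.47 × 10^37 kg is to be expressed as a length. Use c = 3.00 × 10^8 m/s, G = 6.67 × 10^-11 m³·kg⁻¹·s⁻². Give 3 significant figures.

In G = c = 1 units mass has dimensions of length; the conversion factor is G/c².
6.47 × 10^37 kg × (G/c²) = 4.79 × 10^10 m

4.79 × 10^10 m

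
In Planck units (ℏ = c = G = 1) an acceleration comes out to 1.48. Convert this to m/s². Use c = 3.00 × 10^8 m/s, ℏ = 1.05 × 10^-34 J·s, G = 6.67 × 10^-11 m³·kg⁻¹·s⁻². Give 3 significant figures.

8.27 × 10^51 m/s²

One Planck acceleration: a_P = √(c⁷/(ℏG)) = 5.59 × 10^51 m/s².
1.48 × 5.59 × 10^51 m/s² = 8.27 × 10^51 m/s²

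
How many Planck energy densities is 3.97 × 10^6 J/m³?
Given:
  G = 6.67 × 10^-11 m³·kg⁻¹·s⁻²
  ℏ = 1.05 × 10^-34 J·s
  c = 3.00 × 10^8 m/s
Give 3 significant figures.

Planck energy density: u_P = c⁷/(ℏG²) = 4.68 × 10^113 J/m³.
3.97 × 10^6 / 4.68 × 10^113 = 8.48 × 10^-108

8.48 × 10^-108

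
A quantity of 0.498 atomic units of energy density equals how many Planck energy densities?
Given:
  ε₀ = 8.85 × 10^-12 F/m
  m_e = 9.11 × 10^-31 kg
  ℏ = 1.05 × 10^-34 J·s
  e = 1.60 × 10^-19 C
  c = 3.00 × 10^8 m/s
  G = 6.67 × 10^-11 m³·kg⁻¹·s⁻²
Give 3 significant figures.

atomic unit of energy density: u_au = E_h/a₀³ = m_e⁴e¹⁰/((4πε₀)⁵ℏ⁸) = 3.01 × 10^13 J/m³
Planck energy density: u_P = c⁷/(ℏG²) = 4.68 × 10^113 J/m³
0.498 × 3.01 × 10^13 / 4.68 × 10^113 = 3.20 × 10^-101

3.20 × 10^-101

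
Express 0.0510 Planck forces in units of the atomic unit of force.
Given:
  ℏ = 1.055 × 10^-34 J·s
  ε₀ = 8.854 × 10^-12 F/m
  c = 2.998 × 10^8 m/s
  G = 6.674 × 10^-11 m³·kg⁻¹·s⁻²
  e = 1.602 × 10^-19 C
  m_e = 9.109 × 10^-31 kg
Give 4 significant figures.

7.510 × 10^49

Planck force: F_P = c⁴/G = 1.210 × 10^44 N
atomic unit of force: F_au = E_h/a₀ = m_e²e⁶/((4πε₀)³ℏ⁴) = 8.220 × 10^-8 N
0.0510 × 1.210 × 10^44 / 8.220 × 10^-8 = 7.510 × 10^49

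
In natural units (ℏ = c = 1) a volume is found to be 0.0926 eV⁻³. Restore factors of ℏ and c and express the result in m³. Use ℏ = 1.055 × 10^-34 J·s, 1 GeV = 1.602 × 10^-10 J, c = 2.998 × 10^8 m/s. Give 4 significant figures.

Volume is [L]³ = [E]⁻³·(ℏc)³.
1 GeV⁻³ → (ℏc)³ × (1 GeV in J)⁻³ = 7.696 × 10^-48 m³.
Convert the energy scale: 0.0926 eV⁻³ = 9.26 × 10^25 GeV⁻³.
Result: 9.26 × 10^25 × 7.696 × 10^-48 = 7.126 × 10^-22 m³.

7.126 × 10^-22 m³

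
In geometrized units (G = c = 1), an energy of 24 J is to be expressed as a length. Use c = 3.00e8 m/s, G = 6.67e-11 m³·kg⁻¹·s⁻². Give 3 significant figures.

1.98e-43 m

Energy → length via G/c⁴.
24 J × (G/c⁴) = 1.98e-43 m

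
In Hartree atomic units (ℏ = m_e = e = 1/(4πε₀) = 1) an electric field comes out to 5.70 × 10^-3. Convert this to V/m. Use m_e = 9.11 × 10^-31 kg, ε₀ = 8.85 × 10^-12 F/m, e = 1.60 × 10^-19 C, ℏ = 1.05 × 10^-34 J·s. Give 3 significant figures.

2.97 × 10^9 V/m

One atomic unit of electric field: E_au = E_h/(e a₀) = m_e²e⁵/((4πε₀)³ℏ⁴) = 5.20 × 10^11 V/m.
5.70 × 10^-3 × 5.20 × 10^11 V/m = 2.97 × 10^9 V/m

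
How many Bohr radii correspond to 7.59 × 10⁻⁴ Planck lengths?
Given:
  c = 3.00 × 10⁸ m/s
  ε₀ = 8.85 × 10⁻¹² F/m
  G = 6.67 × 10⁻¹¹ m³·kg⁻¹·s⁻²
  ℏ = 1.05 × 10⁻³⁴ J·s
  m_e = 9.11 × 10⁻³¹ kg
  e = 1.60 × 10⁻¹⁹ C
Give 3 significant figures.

2.33 × 10⁻²⁸

Planck length: ℓ_P = √(ℏG/c³) = 1.61 × 10⁻³⁵ m
Bohr radius: a₀ = 4πε₀ℏ²/(m_e e²) = 5.26 × 10⁻¹¹ m
7.59 × 10⁻⁴ × 1.61 × 10⁻³⁵ / 5.26 × 10⁻¹¹ = 2.33 × 10⁻²⁸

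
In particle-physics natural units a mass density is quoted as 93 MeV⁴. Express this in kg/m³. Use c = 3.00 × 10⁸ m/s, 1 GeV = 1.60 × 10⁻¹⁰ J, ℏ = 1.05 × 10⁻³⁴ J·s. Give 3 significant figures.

Mass density is [E]/(c²[L]³) = [E]⁴/(ℏ³c⁵).
1 GeV⁴ → 1/(ℏ³c⁵) × (1 GeV in J)⁴ = 2.33 × 10²⁰ kg/m³.
Convert the energy scale: 93 MeV⁴ = 9.30 × 10⁻¹¹ GeV⁴.
Result: 9.30 × 10⁻¹¹ × 2.33 × 10²⁰ = 2.17 × 10¹⁰ kg/m³.

2.17 × 10¹⁰ kg/m³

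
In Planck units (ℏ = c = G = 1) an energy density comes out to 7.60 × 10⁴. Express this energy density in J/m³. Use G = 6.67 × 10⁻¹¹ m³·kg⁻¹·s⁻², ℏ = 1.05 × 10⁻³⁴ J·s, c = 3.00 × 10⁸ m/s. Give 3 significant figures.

One Planck energy density: u_P = c⁷/(ℏG²) = 4.68 × 10¹¹³ J/m³.
7.60 × 10⁴ × 4.68 × 10¹¹³ J/m³ = 3.56 × 10¹¹⁸ J/m³

3.56 × 10¹¹⁸ J/m³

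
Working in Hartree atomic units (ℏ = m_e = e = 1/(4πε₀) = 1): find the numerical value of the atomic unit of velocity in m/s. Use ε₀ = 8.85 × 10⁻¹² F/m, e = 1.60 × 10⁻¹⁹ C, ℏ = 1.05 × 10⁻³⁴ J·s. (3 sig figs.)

Dimensional analysis gives v_au = e²/(4πε₀ℏ).
  = 2.56 × 10⁻³⁸ / 1.17 × 10⁻⁴⁴
  = 2.19 × 10⁶ m/s

2.19 × 10⁶ m/s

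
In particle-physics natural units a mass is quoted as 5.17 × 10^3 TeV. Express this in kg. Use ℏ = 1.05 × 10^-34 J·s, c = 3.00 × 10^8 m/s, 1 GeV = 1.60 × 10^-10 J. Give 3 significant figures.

9.19 × 10^-21 kg

Mass is [E]/c²; divide by c².
1 GeV → 1/c² × (1 GeV in J) = 1.78 × 10^-27 kg.
Convert the energy scale: 5.17 × 10^3 TeV = 5.17 × 10^6 GeV.
Result: 5.17 × 10^6 × 1.78 × 10^-27 = 9.19 × 10^-21 kg.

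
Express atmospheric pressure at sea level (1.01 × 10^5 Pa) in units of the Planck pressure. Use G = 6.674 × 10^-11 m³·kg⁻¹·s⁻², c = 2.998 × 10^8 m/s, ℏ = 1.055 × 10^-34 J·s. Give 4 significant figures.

2.180 × 10^-109

Planck pressure: p_P = c⁷/(ℏG²) = 4.632 × 10^113 Pa.
1.01 × 10^5 / 4.632 × 10^113 = 2.180 × 10^-109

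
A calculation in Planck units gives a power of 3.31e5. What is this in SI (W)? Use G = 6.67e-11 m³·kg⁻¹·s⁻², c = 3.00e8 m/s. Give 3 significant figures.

1.21e58 W

One Planck power: P_P = c⁵/G = 3.64e52 W.
3.31e5 × 3.64e52 W = 1.21e58 W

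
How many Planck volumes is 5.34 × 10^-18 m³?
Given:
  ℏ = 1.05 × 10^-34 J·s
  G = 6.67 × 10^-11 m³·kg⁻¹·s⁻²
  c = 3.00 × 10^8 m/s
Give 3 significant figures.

1.28 × 10^87

Planck volume: V_P = (ℏG/c³)^(3/2) = 4.18 × 10^-105 m³.
5.34 × 10^-18 / 4.18 × 10^-105 = 1.28 × 10^87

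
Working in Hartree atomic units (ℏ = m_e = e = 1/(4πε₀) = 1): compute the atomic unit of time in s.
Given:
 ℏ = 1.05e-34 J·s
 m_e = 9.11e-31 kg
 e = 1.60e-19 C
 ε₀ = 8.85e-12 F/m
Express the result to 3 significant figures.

2.40e-17 s

From ℏ = m_e = e = 1/(4πε₀) = 1 the time scale is τ_au = (4πε₀)²ℏ³/(m_e e⁴).
E_h = 4.38e-18 J
ℏ/E_h = 2.40e-17 s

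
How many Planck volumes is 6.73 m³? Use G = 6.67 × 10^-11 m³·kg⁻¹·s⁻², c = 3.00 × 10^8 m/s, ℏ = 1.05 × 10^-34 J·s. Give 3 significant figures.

Planck volume: V_P = (ℏG/c³)^(3/2) = 4.18 × 10^-105 m³.
6.73 / 4.18 × 10^-105 = 1.61 × 10^105

1.61 × 10^105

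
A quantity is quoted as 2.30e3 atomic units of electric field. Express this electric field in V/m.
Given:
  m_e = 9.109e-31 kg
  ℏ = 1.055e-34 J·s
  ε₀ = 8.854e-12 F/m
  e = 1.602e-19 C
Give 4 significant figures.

One atomic unit of electric field: E_au = E_h/(e a₀) = m_e²e⁵/((4πε₀)³ℏ⁴) = 5.131e11 V/m.
2.30e3 × 5.131e11 V/m = 1.180e15 V/m

1.180e15 V/m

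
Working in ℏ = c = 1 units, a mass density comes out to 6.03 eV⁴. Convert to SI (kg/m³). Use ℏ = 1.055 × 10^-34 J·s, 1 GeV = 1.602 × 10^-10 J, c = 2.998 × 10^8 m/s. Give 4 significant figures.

Mass density is [E]/(c²[L]³) = [E]⁴/(ℏ³c⁵).
1 GeV⁴ → 1/(ℏ³c⁵) × (1 GeV in J)⁴ = 2.316 × 10^20 kg/m³.
Convert the energy scale: 6.03 eV⁴ = 6.03 × 10^-36 GeV⁴.
Result: 6.03 × 10^-36 × 2.316 × 10^20 = 1.397 × 10^-15 kg/m³.

1.397 × 10^-15 kg/m³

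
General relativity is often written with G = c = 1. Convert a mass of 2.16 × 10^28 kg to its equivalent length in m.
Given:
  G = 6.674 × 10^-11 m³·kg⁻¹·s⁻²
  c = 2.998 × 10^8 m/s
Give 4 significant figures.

16.04 m

In G = c = 1 units mass has dimensions of length; the conversion factor is G/c².
2.16 × 10^28 kg × (G/c²) = 16.04 m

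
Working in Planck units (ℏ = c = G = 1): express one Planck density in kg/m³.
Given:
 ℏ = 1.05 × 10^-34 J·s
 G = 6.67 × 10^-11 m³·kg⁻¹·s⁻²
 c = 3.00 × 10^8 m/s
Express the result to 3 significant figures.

5.20 × 10^96 kg/m³

The unique combination of the constants set to 1 with dimensions of density is ρ_P = c⁵/(ℏG²).
  = 2.43 × 10^42 / 4.67 × 10^-55
  = 5.20 × 10^96 kg/m³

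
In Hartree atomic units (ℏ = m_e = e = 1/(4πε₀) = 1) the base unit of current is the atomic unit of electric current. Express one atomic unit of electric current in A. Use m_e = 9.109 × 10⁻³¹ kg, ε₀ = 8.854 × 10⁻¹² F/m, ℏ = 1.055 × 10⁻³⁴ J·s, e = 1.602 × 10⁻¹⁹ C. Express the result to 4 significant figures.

6.612 × 10⁻³ A

I_au = e E_h/ℏ = m_e e⁵/((4πε₀)²ℏ³)
E_h = 4.354 × 10⁻¹⁸ J
e·E_h/ℏ = 6.612 × 10⁻³ A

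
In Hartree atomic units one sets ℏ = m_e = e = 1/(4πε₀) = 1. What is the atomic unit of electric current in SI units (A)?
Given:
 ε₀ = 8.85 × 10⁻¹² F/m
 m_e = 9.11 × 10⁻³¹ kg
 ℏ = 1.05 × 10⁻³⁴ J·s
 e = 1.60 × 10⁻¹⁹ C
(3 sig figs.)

I_au = e E_h/ℏ = m_e e⁵/((4πε₀)²ℏ³)
E_h = 4.38 × 10⁻¹⁸ J
e·E_h/ℏ = 6.67 × 10⁻³ A

6.67 × 10⁻³ A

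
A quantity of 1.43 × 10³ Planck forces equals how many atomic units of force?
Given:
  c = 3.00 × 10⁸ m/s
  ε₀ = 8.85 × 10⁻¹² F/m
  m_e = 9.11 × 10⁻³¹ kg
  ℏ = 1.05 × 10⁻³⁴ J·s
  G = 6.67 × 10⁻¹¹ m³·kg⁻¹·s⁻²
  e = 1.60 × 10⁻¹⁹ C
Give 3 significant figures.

Planck force: F_P = c⁴/G = 1.21 × 10⁴⁴ N
atomic unit of force: F_au = E_h/a₀ = m_e²e⁶/((4πε₀)³ℏ⁴) = 8.33 × 10⁻⁸ N
1.43 × 10³ × 1.21 × 10⁴⁴ / 8.33 × 10⁻⁸ = 2.09 × 10⁵⁴

2.09 × 10⁵⁴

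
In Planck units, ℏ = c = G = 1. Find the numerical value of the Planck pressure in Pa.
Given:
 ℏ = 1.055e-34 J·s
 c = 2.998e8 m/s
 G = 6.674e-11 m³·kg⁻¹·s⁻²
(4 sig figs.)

4.632e113 Pa

From ℏ = c = G = 1 the pressure scale is p_P = c⁷/(ℏG²).
  = 2.177e59 / 4.699e-55
  = 4.632e113 Pa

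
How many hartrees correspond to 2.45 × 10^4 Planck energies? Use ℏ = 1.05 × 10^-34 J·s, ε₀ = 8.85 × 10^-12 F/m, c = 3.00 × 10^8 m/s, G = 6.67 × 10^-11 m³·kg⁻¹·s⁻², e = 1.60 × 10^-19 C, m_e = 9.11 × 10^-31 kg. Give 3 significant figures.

Planck energy: E_P = √(ℏc⁵/G) = 1.96 × 10^9 J
hartree: E_h = m_e e⁴/(4πε₀ℏ)² = 4.38 × 10^-18 J
2.45 × 10^4 × 1.96 × 10^9 / 4.38 × 10^-18 = 1.09 × 10^31

1.09 × 10^31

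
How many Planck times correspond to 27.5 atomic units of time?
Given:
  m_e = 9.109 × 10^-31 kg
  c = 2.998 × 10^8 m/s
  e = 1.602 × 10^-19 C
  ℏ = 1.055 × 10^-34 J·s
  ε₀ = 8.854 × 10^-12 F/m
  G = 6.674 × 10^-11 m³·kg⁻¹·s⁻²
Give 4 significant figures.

atomic unit of time: τ_au = (4πε₀)²ℏ³/(m_e e⁴) = 2.423 × 10^-17 s
Planck time: t_P = √(ℏG/c⁵) = 5.392 × 10^-44 s
27.5 × 2.423 × 10^-17 / 5.392 × 10^-44 = 1.236 × 10^28

1.236 × 10^28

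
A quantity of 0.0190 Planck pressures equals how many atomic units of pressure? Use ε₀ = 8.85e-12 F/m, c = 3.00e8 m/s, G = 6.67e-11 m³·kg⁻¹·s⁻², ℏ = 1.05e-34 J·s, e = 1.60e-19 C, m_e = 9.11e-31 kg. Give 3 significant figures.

Planck pressure: p_P = c⁷/(ℏG²) = 4.68e113 Pa
atomic unit of pressure: P_au = E_h/a₀³ = m_e⁴e¹⁰/((4πε₀)⁵ℏ⁸) = 3.01e13 Pa
0.0190 × 4.68e113 / 3.01e13 = 2.95e98

2.95e98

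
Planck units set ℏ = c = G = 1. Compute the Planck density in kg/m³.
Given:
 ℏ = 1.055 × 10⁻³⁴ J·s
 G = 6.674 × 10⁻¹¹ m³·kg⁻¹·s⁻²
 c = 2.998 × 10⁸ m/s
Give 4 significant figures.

5.154 × 10⁹⁶ kg/m³

Dimensional analysis gives ρ_P = c⁵/(ℏG²).
  = 2.422 × 10⁴² / 4.699 × 10⁻⁵⁵
  = 5.154 × 10⁹⁶ kg/m³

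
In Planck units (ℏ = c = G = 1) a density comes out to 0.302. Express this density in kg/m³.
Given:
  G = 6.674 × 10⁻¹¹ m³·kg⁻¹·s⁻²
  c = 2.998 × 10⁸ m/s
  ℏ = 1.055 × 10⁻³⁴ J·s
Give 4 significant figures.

1.556 × 10⁹⁶ kg/m³

One Planck density: ρ_P = c⁵/(ℏG²) = 5.154 × 10⁹⁶ kg/m³.
0.302 × 5.154 × 10⁹⁶ kg/m³ = 1.556 × 10⁹⁶ kg/m³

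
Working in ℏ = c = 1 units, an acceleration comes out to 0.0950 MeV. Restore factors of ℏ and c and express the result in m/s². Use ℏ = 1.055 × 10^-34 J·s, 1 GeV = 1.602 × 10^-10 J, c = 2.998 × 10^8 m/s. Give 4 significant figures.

Acceleration is [L]/[T]² = c·[E]/ℏ.
1 GeV → c/ℏ × (1 GeV in J) = 4.552 × 10^32 m/s².
Convert the energy scale: 0.0950 MeV = 9.50 × 10^-5 GeV.
Result: 9.50 × 10^-5 × 4.552 × 10^32 = 4.325 × 10^28 m/s².

4.325 × 10^28 m/s²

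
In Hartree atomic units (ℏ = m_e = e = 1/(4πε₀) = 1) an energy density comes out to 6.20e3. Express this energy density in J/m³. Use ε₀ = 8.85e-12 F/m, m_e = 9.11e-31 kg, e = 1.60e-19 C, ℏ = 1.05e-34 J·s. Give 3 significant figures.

One atomic unit of energy density: u_au = E_h/a₀³ = m_e⁴e¹⁰/((4πε₀)⁵ℏ⁸) = 3.01e13 J/m³.
6.20e3 × 3.01e13 J/m³ = 1.87e17 J/m³

1.87e17 J/m³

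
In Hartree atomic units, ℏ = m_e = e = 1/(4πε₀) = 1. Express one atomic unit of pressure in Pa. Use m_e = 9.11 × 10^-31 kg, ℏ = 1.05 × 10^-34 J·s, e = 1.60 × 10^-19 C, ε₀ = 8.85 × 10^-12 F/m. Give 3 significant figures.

3.01 × 10^13 Pa

From ℏ = m_e = e = 1/(4πε₀) = 1 the pressure scale is P_au = E_h/a₀³ = m_e⁴e¹⁰/((4πε₀)⁵ℏ⁸).
E_h = 4.38 × 10^-18 J
a₀ = 5.26 × 10^-11 m
E_h/a₀³ = 3.01 × 10^13 Pa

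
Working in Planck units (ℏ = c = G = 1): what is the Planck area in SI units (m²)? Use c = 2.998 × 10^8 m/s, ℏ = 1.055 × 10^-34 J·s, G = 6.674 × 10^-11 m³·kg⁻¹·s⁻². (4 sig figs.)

2.613 × 10^-70 m²

Dimensional analysis gives A_P = ℏG/c³.
  = 7.041 × 10^-45 / 2.695 × 10^25
  = 2.613 × 10^-70 m²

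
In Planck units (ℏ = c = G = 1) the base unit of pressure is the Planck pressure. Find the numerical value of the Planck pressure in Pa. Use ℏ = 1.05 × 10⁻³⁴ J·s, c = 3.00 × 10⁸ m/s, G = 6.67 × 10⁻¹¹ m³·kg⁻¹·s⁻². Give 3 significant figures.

p_P = c⁷/(ℏG²)
  = 2.19 × 10⁵⁹ / 4.67 × 10⁻⁵⁵
  = 4.68 × 10¹¹³ Pa

4.68 × 10¹¹³ Pa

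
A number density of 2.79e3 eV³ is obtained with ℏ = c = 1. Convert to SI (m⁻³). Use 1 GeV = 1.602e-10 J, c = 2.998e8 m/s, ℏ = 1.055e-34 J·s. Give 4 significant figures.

3.625e23 m⁻³

Number density is [L]⁻³ = [E]³/(ℏc)³.
1 GeV³ → 1/(ℏc)³ × (1 GeV in J)³ = 1.299e47 m⁻³.
Convert the energy scale: 2.79e3 eV³ = 2.79e-24 GeV³.
Result: 2.79e-24 × 1.299e47 = 3.625e23 m⁻³.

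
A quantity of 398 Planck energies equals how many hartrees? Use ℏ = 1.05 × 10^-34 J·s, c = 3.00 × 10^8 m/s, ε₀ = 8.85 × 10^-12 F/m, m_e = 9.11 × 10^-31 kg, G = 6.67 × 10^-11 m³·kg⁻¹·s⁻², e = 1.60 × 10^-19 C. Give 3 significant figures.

1.78 × 10^29

Planck energy: E_P = √(ℏc⁵/G) = 1.96 × 10^9 J
hartree: E_h = m_e e⁴/(4πε₀ℏ)² = 4.38 × 10^-18 J
398 × 1.96 × 10^9 / 4.38 × 10^-18 = 1.78 × 10^29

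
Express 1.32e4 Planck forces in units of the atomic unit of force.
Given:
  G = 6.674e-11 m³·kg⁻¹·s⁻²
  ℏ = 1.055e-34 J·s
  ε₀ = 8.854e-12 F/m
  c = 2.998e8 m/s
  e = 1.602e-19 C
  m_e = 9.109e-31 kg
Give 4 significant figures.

1.944e55

Planck force: F_P = c⁴/G = 1.210e44 N
atomic unit of force: F_au = E_h/a₀ = m_e²e⁶/((4πε₀)³ℏ⁴) = 8.220e-8 N
1.32e4 × 1.210e44 / 8.220e-8 = 1.944e55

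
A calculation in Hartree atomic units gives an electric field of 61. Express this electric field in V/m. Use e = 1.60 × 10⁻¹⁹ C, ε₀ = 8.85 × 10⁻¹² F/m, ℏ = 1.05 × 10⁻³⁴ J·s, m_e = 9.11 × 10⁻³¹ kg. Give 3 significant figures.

3.18 × 10¹³ V/m

One atomic unit of electric field: E_au = E_h/(e a₀) = m_e²e⁵/((4πε₀)³ℏ⁴) = 5.20 × 10¹¹ V/m.
61 × 5.20 × 10¹¹ V/m = 3.18 × 10¹³ V/m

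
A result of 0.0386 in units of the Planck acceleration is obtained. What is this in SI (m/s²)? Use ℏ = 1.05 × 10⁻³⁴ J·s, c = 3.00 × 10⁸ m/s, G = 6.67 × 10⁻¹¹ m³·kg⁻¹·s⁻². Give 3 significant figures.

2.16 × 10⁵⁰ m/s²

One Planck acceleration: a_P = √(c⁷/(ℏG)) = 5.59 × 10⁵¹ m/s².
0.0386 × 5.59 × 10⁵¹ m/s² = 2.16 × 10⁵⁰ m/s²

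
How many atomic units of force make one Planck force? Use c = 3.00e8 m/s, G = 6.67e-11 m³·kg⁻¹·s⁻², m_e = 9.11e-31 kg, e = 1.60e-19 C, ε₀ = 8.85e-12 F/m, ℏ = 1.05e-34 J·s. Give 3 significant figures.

1.46e51

Planck force: F_P = c⁴/G = 1.21e44 N
atomic unit of force: F_au = E_h/a₀ = m_e²e⁶/((4πε₀)³ℏ⁴) = 8.33e-8 N
ratio = 1.21e44 / 8.33e-8 = 1.46e51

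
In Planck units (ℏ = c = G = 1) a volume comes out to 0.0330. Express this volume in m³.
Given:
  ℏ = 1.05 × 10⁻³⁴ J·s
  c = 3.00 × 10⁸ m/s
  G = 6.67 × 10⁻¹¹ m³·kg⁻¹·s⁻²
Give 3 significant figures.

1.38 × 10⁻¹⁰⁶ m³

One Planck volume: V_P = (ℏG/c³)^(3/2) = 4.18 × 10⁻¹⁰⁵ m³.
0.0330 × 4.18 × 10⁻¹⁰⁵ m³ = 1.38 × 10⁻¹⁰⁶ m³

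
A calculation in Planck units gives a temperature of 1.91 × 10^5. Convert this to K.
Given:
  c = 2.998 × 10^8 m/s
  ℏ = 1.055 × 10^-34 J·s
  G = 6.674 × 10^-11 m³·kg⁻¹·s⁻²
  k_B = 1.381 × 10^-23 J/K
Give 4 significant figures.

2.706 × 10^37 K

One Planck temperature: T_P = √(ℏc⁵/G) / k_B = 1.417 × 10^32 K.
1.91 × 10^5 × 1.417 × 10^32 K = 2.706 × 10^37 K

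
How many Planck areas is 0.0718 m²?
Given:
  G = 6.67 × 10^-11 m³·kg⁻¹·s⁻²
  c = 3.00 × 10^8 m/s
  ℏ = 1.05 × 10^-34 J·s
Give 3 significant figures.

2.77 × 10^68

Planck area: A_P = ℏG/c³ = 2.59 × 10^-70 m².
0.0718 / 2.59 × 10^-70 = 2.77 × 10^68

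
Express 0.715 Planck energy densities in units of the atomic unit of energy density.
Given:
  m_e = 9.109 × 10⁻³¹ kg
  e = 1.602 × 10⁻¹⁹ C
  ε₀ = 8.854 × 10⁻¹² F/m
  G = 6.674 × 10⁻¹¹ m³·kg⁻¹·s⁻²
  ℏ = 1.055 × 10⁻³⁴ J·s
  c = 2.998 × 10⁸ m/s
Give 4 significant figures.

1.131 × 10¹⁰⁰

Planck energy density: u_P = c⁷/(ℏG²) = 4.632 × 10¹¹³ J/m³
atomic unit of energy density: u_au = E_h/a₀³ = m_e⁴e¹⁰/((4πε₀)⁵ℏ⁸) = 2.929 × 10¹³ J/m³
0.715 × 4.632 × 10¹¹³ / 2.929 × 10¹³ = 1.131 × 10¹⁰⁰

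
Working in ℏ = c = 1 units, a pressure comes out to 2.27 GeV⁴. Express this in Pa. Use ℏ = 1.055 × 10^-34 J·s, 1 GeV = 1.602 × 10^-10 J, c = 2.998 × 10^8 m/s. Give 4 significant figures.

4.725 × 10^37 Pa

Pressure is [E]/[L]³ = [E]⁴/(ℏc)³.
1 GeV⁴ → 1/(ℏc)³ × (1 GeV in J)⁴ = 2.082 × 10^37 Pa.
Result: 2.27 × 2.082 × 10^37 = 4.725 × 10^37 Pa.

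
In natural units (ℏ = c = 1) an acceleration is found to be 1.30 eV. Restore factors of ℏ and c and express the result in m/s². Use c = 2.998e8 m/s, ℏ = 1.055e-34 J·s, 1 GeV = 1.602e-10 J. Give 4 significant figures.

Acceleration is [L]/[T]² = c·[E]/ℏ.
1 GeV → c/ℏ × (1 GeV in J) = 4.552e32 m/s².
Convert the energy scale: 1.30 eV = 1.30e-9 GeV.
Result: 1.30e-9 × 4.552e32 = 5.918e23 m/s².

5.918e23 m/s²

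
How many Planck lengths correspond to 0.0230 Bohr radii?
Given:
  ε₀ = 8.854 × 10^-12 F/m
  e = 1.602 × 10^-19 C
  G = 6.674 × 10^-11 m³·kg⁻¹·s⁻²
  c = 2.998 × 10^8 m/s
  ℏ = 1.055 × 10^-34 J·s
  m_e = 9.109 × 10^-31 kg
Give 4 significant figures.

Bohr radius: a₀ = 4πε₀ℏ²/(m_e e²) = 5.297 × 10^-11 m
Planck length: ℓ_P = √(ℏG/c³) = 1.616 × 10^-35 m
0.0230 × 5.297 × 10^-11 / 1.616 × 10^-35 = 7.537 × 10^22

7.537 × 10^22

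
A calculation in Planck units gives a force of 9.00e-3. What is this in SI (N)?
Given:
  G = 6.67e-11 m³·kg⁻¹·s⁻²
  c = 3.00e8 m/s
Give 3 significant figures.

1.09e42 N

One Planck force: F_P = c⁴/G = 1.21e44 N.
9.00e-3 × 1.21e44 N = 1.09e42 N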